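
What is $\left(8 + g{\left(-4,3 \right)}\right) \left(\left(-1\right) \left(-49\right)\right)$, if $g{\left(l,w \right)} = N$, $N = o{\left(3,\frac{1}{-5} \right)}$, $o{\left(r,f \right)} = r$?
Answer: $539$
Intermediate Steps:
$N = 3$
$g{\left(l,w \right)} = 3$
$\left(8 + g{\left(-4,3 \right)}\right) \left(\left(-1\right) \left(-49\right)\right) = \left(8 + 3\right) \left(\left(-1\right) \left(-49\right)\right) = 11 \cdot 49 = 539$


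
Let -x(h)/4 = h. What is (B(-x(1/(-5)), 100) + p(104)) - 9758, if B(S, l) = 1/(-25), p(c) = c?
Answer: -241351/25 ≈ -9654.0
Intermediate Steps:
x(h) = -4*h
B(S, l) = -1/25
(B(-x(1/(-5)), 100) + p(104)) - 9758 = (-1/25 + 104) - 9758 = 2599/25 - 9758 = -241351/25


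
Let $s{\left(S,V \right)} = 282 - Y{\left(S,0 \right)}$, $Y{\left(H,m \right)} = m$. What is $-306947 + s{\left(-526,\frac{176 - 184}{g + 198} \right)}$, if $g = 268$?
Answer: $-306665$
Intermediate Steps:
$s{\left(S,V \right)} = 282$ ($s{\left(S,V \right)} = 282 - 0 = 282 + 0 = 282$)
$-306947 + s{\left(-526,\frac{176 - 184}{g + 198} \right)} = -306947 + 282 = -306665$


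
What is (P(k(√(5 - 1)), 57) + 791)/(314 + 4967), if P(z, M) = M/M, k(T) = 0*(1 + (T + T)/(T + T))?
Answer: 792/5281 ≈ 0.14997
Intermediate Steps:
k(T) = 0 (k(T) = 0*(1 + (2*T)/((2*T))) = 0*(1 + (2*T)*(1/(2*T))) = 0*(1 + 1) = 0*2 = 0)
P(z, M) = 1
(P(k(√(5 - 1)), 57) + 791)/(314 + 4967) = (1 + 791)/(314 + 4967) = 792/5281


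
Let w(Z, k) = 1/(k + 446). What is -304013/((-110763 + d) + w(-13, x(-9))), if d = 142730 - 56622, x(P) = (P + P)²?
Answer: 234090010/18984349 ≈ 12.331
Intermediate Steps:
x(P) = 4*P² (x(P) = (2*P)² = 4*P²)
d = 86108
w(Z, k) = 1/(446 + k)
-304013/((-110763 + d) + w(-13, x(-9))) = -304013/((-110763 + 86108) + 1/(446 + 4*(-9)²)) = -304013/(-24655 + 1/(446 + 4*81)) = -304013/(-24655 + 1/(446 + 324)) = -304013/(-24655 + 1/770) = -304013/(-18984349/770) = -304013*(-770/18984349) = 234090010/18984349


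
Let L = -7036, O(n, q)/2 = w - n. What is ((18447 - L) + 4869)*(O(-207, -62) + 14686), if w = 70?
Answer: 462564480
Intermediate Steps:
O(n, q) = 140 - 2*n (O(n, q) = 2*(70 - n) = 140 - 2*n)
((18447 - L) + 4869)*(O(-207, -62) + 14686) = ((18447 - 1*(-7036)) + 4869)*((140 - 2*(-207)) + 14686) = ((18447 + 7036) + 4869)*((140 + 414) + 14686) = (25483 + 4869)*(554 + 14686) = 30352*15240 = 462564480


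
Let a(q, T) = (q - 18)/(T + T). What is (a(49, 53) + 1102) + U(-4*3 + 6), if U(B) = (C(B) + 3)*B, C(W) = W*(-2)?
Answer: 107303/106 ≈ 1012.3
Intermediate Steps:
C(W) = -2*W
a(q, T) = (-18 + q)/(2*T) (a(q, T) = (-18 + q)/((2*T)) = (-18 + q)*(1/(2*T)) = (-18 + q)/(2*T))
U(B) = B*(3 - 2*B) (U(B) = (-2*B + 3)*B = (3 - 2*B)*B = B*(3 - 2*B))
(a(49, 53) + 1102) + U(-4*3 + 6) = ((1/2)*(-18 + 49)/53 + 1102) + (-4*3 + 6)*(3 - 2*(-4*3 + 6)) = ((1/2)*(1/53)*31 + 1102) + (-12 + 6)*(3 - 2*(-12 + 6)) = (31/106 + 1102) - 6*(3 - 2*(-6)) = 116843/106 - 6*(3 + 12) = 116843/106 - 6*15 = 116843/106 - 90 = 107303/106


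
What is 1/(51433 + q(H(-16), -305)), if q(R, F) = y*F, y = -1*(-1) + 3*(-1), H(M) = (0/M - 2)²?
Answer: 1/52043 ≈ 1.9215e-5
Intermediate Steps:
H(M) = 4 (H(M) = (0 - 2)² = (-2)² = 4)
y = -2 (y = 1 - 3 = -2)
q(R, F) = -2*F
1/(51433 + q(H(-16), -305)) = 1/(51433 - 2*(-305)) = 1/(51433 + 610) = 1/52043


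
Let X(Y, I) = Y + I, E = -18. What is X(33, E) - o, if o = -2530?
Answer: 2545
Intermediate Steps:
X(Y, I) = I + Y
X(33, E) - o = (-18 + 33) - 1*(-2530) = 15 + 2530 = 2545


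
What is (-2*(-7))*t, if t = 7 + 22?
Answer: 406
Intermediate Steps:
t = 29
(-2*(-7))*t = -2*(-7)*29 = 14*29 = 406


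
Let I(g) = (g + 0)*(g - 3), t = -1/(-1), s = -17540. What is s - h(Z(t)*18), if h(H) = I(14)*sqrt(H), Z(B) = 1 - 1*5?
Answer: -17540 - 924*I*sqrt(2) ≈ -17540.0 - 1306.7*I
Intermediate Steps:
t = 1 (t = -1*(-1) = 1)
I(g) = g*(-3 + g)
Z(B) = -4 (Z(B) = 1 - 5 = -4)
h(H) = 154*sqrt(H) (h(H) = (14*(-3 + 14))*sqrt(H) = (14*11)*sqrt(H) = 154*sqrt(H))
s - h(Z(t)*18) = -17540 - 154*sqrt(-4*18) = -17540 - 154*sqrt(-72) = -17540 - 154*6*I*sqrt(2) = -17540 - 924*I*sqrt(2)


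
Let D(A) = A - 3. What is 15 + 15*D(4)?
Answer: 30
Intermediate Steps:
D(A) = -3 + A
15 + 15*D(4) = 15 + 15*(-3 + 4) = 15 + 15*1 = 15 + 15 = 30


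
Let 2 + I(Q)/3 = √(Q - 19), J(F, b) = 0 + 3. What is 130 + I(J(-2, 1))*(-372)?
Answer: 2362 - 4464*I ≈ 2362.0 - 4464.0*I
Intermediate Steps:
J(F, b) = 3
I(Q) = -6 + 3*√(-19 + Q) (I(Q) = -6 + 3*√(Q - 19) = -6 + 3*√(-19 + Q))
130 + I(J(-2, 1))*(-372) = 130 + (-6 + 3*√(-19 + 3))*(-372) = 130 + (-6 + 3*√(-16))*(-372) = 130 + (-6 + 3*(4*I))*(-372) = 130 + (-6 + 12*I)*(-372) = 130 + (2232 - 4464*I) = 2362 - 4464*I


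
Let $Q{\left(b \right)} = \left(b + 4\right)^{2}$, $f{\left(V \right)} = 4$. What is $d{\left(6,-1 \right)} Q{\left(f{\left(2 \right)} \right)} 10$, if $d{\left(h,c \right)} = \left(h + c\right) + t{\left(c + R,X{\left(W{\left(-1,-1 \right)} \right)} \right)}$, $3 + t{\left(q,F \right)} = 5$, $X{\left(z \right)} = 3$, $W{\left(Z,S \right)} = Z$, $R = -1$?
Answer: $4480$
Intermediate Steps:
$t{\left(q,F \right)} = 2$ ($t{\left(q,F \right)} = -3 + 5 = 2$)
$d{\left(h,c \right)} = 2 + c + h$ ($d{\left(h,c \right)} = \left(h + c\right) + 2 = \left(c + h\right) + 2 = 2 + c + h$)
$Q{\left(b \right)} = \left(4 + b\right)^{2}$
$d{\left(6,-1 \right)} Q{\left(f{\left(2 \right)} \right)} 10 = \left(2 - 1 + 6\right) \left(4 + 4\right)^{2} \cdot 10 = 7 \cdot 8^{2} \cdot 10 = 7 \cdot 64 \cdot 10 = 448 \cdot 10 = 4480$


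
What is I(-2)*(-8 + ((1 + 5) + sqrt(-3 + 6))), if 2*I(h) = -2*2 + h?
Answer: 6 - 3*sqrt(3) ≈ 0.80385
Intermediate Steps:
I(h) = -2 + h/2 (I(h) = (-2*2 + h)/2 = (-4 + h)/2 = -2 + h/2)
I(-2)*(-8 + ((1 + 5) + sqrt(-3 + 6))) = (-2 + (1/2)*(-2))*(-8 + ((1 + 5) + sqrt(-3 + 6))) = (-2 - 1)*(-8 + (6 + sqrt(3))) = -3*(-2 + sqrt(3)) = 6 - 3*sqrt(3)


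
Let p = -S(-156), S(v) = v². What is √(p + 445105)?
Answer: √420769 ≈ 648.67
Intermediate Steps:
p = -24336 (p = -1*(-156)² = -1*24336 = -24336)
√(p + 445105) = √(-24336 + 445105) = √420769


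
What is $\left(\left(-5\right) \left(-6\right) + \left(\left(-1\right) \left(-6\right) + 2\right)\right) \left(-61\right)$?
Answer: $-2318$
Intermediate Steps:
$\left(\left(-5\right) \left(-6\right) + \left(\left(-1\right) \left(-6\right) + 2\right)\right) \left(-61\right) = \left(30 + \left(6 + 2\right)\right) \left(-61\right) = \left(30 + 8\right) \left(-61\right) = 38 \left(-61\right) = -2318$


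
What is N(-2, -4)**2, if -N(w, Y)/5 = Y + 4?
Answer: 0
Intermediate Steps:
N(w, Y) = -20 - 5*Y (N(w, Y) = -5*(Y + 4) = -5*(4 + Y) = -20 - 5*Y)
N(-2, -4)**2 = (-20 - 5*(-4))**2 = (-20 + 20)**2 = 0**2 = 0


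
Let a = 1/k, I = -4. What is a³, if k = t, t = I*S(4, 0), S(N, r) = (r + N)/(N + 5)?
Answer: -729/4096 ≈ -0.17798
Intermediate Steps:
S(N, r) = (N + r)/(5 + N)
t = -16/9 (t = -4*(4 + 0)/(5 + 4) = -4*4/9 = -16/9 ≈ -1.7778)
k = -16/9 ≈ -1.7778
a = -9/16 (a = 1/(-16/9) = -9/16 ≈ -0.56250)
a³ = (-9/16)³ = -729/4096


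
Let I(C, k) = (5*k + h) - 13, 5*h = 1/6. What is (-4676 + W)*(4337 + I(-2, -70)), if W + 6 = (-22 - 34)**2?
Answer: -92157833/15 ≈ -6.1439e+6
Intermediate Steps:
h = 1/30 (h = (1/5)/6 = (1/5)*(1/6) = 1/30 ≈ 0.033333)
I(C, k) = -389/30 + 5*k (I(C, k) = (5*k + 1/30) - 13 = (1/30 + 5*k) - 13 = -389/30 + 5*k)
W = 3130 (W = -6 + (-22 - 34)**2 = -6 + (-56)**2 = -6 + 3136 = 3130)
(-4676 + W)*(4337 + I(-2, -70)) = (-4676 + 3130)*(4337 + (-389/30 + 5*(-70))) = -1546*(4337 + (-389/30 - 350)) = -1546*(4337 - 10889/30) = -1546*119221/30 = -92157833/15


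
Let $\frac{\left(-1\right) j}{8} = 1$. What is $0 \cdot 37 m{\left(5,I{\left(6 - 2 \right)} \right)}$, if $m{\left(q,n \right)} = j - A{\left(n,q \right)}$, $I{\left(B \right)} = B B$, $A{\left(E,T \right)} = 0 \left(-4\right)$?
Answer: $0$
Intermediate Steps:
$A{\left(E,T \right)} = 0$
$j = -8$ ($j = \left(-8\right) 1 = -8$)
$I{\left(B \right)} = B^{2}$
$m{\left(q,n \right)} = -8$ ($m{\left(q,n \right)} = -8 - 0 = -8 + 0 = -8$)
$0 \cdot 37 m{\left(5,I{\left(6 - 2 \right)} \right)} = 0 \cdot 37 \left(-8\right) = 0 \left(-8\right) = 0$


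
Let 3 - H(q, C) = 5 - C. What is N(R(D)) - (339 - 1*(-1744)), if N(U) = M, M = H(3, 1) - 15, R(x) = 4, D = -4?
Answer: -2099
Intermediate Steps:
H(q, C) = -2 + C (H(q, C) = 3 - (5 - C) = 3 + (-5 + C) = -2 + C)
M = -16 (M = (-2 + 1) - 15 = -1 - 15 = -16)
N(U) = -16
N(R(D)) - (339 - 1*(-1744)) = -16 - (339 - 1*(-1744)) = -16 - (339 + 1744) = -16 - 1*2083 = -16 - 2083 = -2099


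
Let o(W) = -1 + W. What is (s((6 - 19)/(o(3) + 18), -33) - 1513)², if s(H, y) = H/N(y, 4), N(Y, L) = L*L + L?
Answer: 366282775369/160000 ≈ 2.2893e+6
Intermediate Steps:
N(Y, L) = L + L² (N(Y, L) = L² + L = L + L²)
s(H, y) = H/20 (s(H, y) = H/((4*(1 + 4))) = H/((4*5)) = H/20)
(s((6 - 19)/(o(3) + 18), -33) - 1513)² = (((6 - 19)/((-1 + 3) + 18))/20 - 1513)² = ((-13/(2 + 18))/20 - 1513)² = ((-13/20)/20 - 1513)² = ((-13*1/20)/20 - 1513)² = ((1/20)*(-13/20) - 1513)² = (-13/400 - 1513)² = (-605213/400)² = 366282775369/160000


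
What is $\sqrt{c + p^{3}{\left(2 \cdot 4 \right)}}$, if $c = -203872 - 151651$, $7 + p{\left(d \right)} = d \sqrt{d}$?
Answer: $\sqrt{-366618 + 10544 \sqrt{2}} \approx 593.05 i$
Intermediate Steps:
$p{\left(d \right)} = -7 + d^{\frac{3}{2}}$ ($p{\left(d \right)} = -7 + d \sqrt{d} = -7 + d^{\frac{3}{2}}$)
$c = -355523$ ($c = -203872 - 151651 = -355523$)
$\sqrt{c + p^{3}{\left(2 \cdot 4 \right)}} = \sqrt{-355523 + \left(-7 + \left(2 \cdot 4\right)^{\frac{3}{2}}\right)^{3}} = \sqrt{-355523 + \left(-7 + 8^{\frac{3}{2}}\right)^{3}} = \sqrt{-355523 + \left(-7 + 16 \sqrt{2}\right)^{3}}$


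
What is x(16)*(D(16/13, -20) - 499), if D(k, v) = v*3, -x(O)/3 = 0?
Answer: 0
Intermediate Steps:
x(O) = 0 (x(O) = -3*0 = 0)
D(k, v) = 3*v
x(16)*(D(16/13, -20) - 499) = 0*(3*(-20) - 499) = 0*(-60 - 499) = 0*(-559) = 0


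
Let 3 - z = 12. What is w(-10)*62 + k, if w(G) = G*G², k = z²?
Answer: -61919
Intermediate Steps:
z = -9 (z = 3 - 1*12 = 3 - 12 = -9)
k = 81 (k = (-9)² = 81)
w(G) = G³
w(-10)*62 + k = (-10)³*62 + 81 = -1000*62 + 81 = -62000 + 81 = -61919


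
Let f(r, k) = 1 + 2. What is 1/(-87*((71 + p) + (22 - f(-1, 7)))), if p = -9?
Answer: -1/7047 ≈ -0.00014190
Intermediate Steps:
f(r, k) = 3
1/(-87*((71 + p) + (22 - f(-1, 7)))) = 1/(-87*((71 - 9) + (22 - 1*3))) = 1/(-87*(62 + (22 - 3))) = 1/(-87*(62 + 19)) = 1/(-87*81) = 1/(-1*7047) = 1/(-7047) = -1/7047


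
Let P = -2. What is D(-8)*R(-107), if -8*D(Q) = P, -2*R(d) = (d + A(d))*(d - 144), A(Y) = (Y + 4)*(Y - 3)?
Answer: 2816973/8 ≈ 3.5212e+5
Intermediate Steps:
A(Y) = (-3 + Y)*(4 + Y) (A(Y) = (4 + Y)*(-3 + Y) = (-3 + Y)*(4 + Y))
R(d) = -(-144 + d)*(-12 + d² + 2*d)/2 (R(d) = -(d + (-12 + d + d²))*(d - 144)/2 = -(-12 + d² + 2*d)*(-144 + d)/2 = -(-144 + d)*(-12 + d² + 2*d)/2)
D(Q) = ¼ (D(Q) = -⅛*(-2) = ¼)
D(-8)*R(-107) = (-864 + 71*(-107)² + 150*(-107) - ½*(-107)³)/4 = (-864 + 71*11449 - 16050 - ½*(-1225043))/4 = (-864 + 812879 - 16050 + 1225043/2)/4 = (¼)*(2816973/2) = 2816973/8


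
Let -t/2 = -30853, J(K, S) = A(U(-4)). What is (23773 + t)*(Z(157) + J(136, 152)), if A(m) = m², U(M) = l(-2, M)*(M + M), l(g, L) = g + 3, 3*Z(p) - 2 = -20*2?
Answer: 4387922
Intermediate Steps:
Z(p) = -38/3 (Z(p) = ⅔ + (-20*2)/3 = ⅔ + (⅓)*(-40) = ⅔ - 40/3 = -38/3)
l(g, L) = 3 + g
U(M) = 2*M (U(M) = (3 - 2)*(M + M) = 1*(2*M) = 2*M)
J(K, S) = 64 (J(K, S) = (2*(-4))² = (-8)² = 64)
t = 61706 (t = -2*(-30853) = 61706)
(23773 + t)*(Z(157) + J(136, 152)) = (23773 + 61706)*(-38/3 + 64) = 85479*(154/3) = 4387922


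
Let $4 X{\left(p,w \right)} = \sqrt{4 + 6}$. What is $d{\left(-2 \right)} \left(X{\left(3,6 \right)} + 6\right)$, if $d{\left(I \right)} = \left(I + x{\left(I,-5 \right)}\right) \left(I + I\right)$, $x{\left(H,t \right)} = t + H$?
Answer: $216 + 9 \sqrt{10} \approx 244.46$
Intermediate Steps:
$x{\left(H,t \right)} = H + t$
$X{\left(p,w \right)} = \frac{\sqrt{10}}{4}$ ($X{\left(p,w \right)} = \frac{\sqrt{4 + 6}}{4} = \frac{\sqrt{10}}{4}$)
$d{\left(I \right)} = 2 I \left(-5 + 2 I\right)$ ($d{\left(I \right)} = \left(I + \left(I - 5\right)\right) \left(I + I\right) = \left(I + \left(-5 + I\right)\right) 2 I = \left(-5 + 2 I\right) 2 I = 2 I \left(-5 + 2 I\right)$)
$d{\left(-2 \right)} \left(X{\left(3,6 \right)} + 6\right) = 2 \left(-2\right) \left(-5 + 2 \left(-2\right)\right) \left(\frac{\sqrt{10}}{4} + 6\right) = 2 \left(-2\right) \left(-5 - 4\right) \left(6 + \frac{\sqrt{10}}{4}\right) = 2 \left(-2\right) \left(-9\right) \left(6 + \frac{\sqrt{10}}{4}\right) = 36 \left(6 + \frac{\sqrt{10}}{4}\right) = 216 + 9 \sqrt{10}$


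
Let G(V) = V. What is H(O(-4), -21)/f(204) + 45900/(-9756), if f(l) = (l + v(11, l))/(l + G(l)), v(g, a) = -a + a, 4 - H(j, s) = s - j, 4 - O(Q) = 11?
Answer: 8481/271 ≈ 31.295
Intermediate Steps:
O(Q) = -7 (O(Q) = 4 - 1*11 = 4 - 11 = -7)
H(j, s) = 4 + j - s (H(j, s) = 4 - (s - j) = 4 + (j - s) = 4 + j - s)
v(g, a) = 0
f(l) = 1/2 (f(l) = (l + 0)/(l + l) = l/((2*l)) = l*(1/(2*l)) = 1/2)
H(O(-4), -21)/f(204) + 45900/(-9756) = (4 - 7 - 1*(-21))/(1/2) + 45900/(-9756) = (4 - 7 + 21)*2 + 45900*(-1/9756) = 18*2 - 1275/271 = 36 - 1275/271 = 8481/271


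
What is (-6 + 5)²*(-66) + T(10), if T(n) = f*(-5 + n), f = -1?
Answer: -71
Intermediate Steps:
T(n) = 5 - n (T(n) = -(-5 + n) = 5 - n)
(-6 + 5)²*(-66) + T(10) = (-6 + 5)²*(-66) + (5 - 1*10) = (-1)²*(-66) + (5 - 10) = 1*(-66) - 5 = -66 - 5 = -71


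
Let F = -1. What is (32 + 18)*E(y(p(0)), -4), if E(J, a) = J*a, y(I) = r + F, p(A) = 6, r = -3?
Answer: 800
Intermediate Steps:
y(I) = -4 (y(I) = -3 - 1 = -4)
(32 + 18)*E(y(p(0)), -4) = (32 + 18)*(-4*(-4)) = 50*16 = 800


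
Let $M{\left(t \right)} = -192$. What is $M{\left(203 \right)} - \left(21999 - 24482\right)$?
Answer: $2291$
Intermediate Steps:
$M{\left(203 \right)} - \left(21999 - 24482\right) = -192 - \left(21999 - 24482\right) = -192 - -2483 = -192 + 2483 = 2291$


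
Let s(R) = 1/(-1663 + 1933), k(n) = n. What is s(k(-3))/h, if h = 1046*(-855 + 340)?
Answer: -1/145446300 ≈ -6.8754e-9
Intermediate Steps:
h = -538690 (h = 1046*(-515) = -538690)
s(R) = 1/270
s(k(-3))/h = (1/270)/(-538690) = (1/270)*(-1/538690) = -1/145446300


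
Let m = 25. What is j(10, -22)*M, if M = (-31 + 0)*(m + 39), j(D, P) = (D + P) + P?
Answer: 67456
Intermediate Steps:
j(D, P) = D + 2*P
M = -1984 (M = (-31 + 0)*(25 + 39) = -31*64 = -1984)
j(10, -22)*M = (10 + 2*(-22))*(-1984) = (10 - 44)*(-1984) = -34*(-1984) = 67456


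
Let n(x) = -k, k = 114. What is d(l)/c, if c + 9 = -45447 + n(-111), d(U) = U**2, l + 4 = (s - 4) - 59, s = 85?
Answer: -54/7595 ≈ -0.0071099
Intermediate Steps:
n(x) = -114 (n(x) = -1*114 = -114)
l = 18 (l = -4 + ((85 - 4) - 59) = -4 + (81 - 59) = -4 + 22 = 18)
c = -45570 (c = -9 + (-45447 - 114) = -9 - 45561 = -45570)
d(l)/c = 18**2/(-45570) = 324*(-1/45570) = -54/7595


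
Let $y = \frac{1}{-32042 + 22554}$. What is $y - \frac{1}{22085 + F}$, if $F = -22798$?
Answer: $\frac{8775}{6764944} \approx 0.0012971$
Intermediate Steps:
$y = - \frac{1}{9488}$ ($y = \frac{1}{-9488} = - \frac{1}{9488} \approx -0.0001054$)
$y - \frac{1}{22085 + F} = - \frac{1}{9488} - \frac{1}{22085 - 22798} = - \frac{1}{9488} - \frac{1}{-713} = - \frac{1}{9488} - - \frac{1}{713} = - \frac{1}{9488} + \frac{1}{713} = \frac{8775}{6764944}$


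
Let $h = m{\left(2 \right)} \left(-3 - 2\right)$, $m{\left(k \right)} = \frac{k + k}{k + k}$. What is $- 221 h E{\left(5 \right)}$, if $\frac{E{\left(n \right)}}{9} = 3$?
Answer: $29835$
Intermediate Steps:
$m{\left(k \right)} = 1$ ($m{\left(k \right)} = \frac{2 k}{2 k} = 2 k \frac{1}{2 k} = 1$)
$E{\left(n \right)} = 27$ ($E{\left(n \right)} = 9 \cdot 3 = 27$)
$h = -5$ ($h = 1 \left(-3 - 2\right) = 1 \left(-5\right) = -5$)
$- 221 h E{\left(5 \right)} = \left(-221\right) \left(-5\right) 27 = 1105 \cdot 27 = 29835$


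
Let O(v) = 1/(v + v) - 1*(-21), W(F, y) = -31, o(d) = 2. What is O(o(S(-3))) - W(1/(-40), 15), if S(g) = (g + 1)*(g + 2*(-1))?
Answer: 209/4 ≈ 52.250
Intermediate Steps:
S(g) = (1 + g)*(-2 + g) (S(g) = (1 + g)*(g - 2) = (1 + g)*(-2 + g))
O(v) = 21 + 1/(2*v) (O(v) = 1/(2*v) + 21 = 21 + 1/(2*v))
O(o(S(-3))) - W(1/(-40), 15) = (21 + (½)/2) - 1*(-31) = (21 + (½)*(½)) + 31 = (21 + ¼) + 31 = 85/4 + 31 = 209/4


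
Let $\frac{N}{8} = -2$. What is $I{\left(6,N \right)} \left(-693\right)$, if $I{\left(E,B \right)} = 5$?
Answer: $-3465$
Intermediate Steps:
$N = -16$ ($N = 8 \left(-2\right) = -16$)
$I{\left(6,N \right)} \left(-693\right) = 5 \left(-693\right) = -3465$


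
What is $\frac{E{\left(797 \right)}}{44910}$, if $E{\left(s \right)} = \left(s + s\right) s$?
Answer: $\frac{635209}{22455} \approx 28.288$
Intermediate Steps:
$E{\left(s \right)} = 2 s^{2}$ ($E{\left(s \right)} = 2 s s = 2 s^{2}$)
$\frac{E{\left(797 \right)}}{44910} = \frac{2 \cdot 797^{2}}{44910} = 2 \cdot 635209 \cdot \frac{1}{44910} = 1270418 \cdot \frac{1}{44910} = \frac{635209}{22455}$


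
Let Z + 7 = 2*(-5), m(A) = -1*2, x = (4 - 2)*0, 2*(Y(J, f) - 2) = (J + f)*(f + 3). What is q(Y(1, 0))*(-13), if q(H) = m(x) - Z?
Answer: -195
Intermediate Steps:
Y(J, f) = 2 + (3 + f)*(J + f)/2 (Y(J, f) = 2 + ((J + f)*(f + 3))/2 = 2 + ((J + f)*(3 + f))/2 = 2 + ((3 + f)*(J + f))/2 = 2 + (3 + f)*(J + f)/2)
x = 0 (x = 2*0 = 0)
m(A) = -2
Z = -17 (Z = -7 + 2*(-5) = -7 - 10 = -17)
q(H) = 15 (q(H) = -2 - 1*(-17) = -2 + 17 = 15)
q(Y(1, 0))*(-13) = 15*(-13) = -195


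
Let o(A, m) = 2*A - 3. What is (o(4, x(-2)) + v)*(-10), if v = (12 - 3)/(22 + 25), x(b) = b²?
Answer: -2440/47 ≈ -51.915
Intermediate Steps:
o(A, m) = -3 + 2*A
v = 9/47 ≈ 0.19149
(o(4, x(-2)) + v)*(-10) = ((-3 + 2*4) + 9/47)*(-10) = ((-3 + 8) + 9/47)*(-10) = (5 + 9/47)*(-10) = (244/47)*(-10) = -2440/47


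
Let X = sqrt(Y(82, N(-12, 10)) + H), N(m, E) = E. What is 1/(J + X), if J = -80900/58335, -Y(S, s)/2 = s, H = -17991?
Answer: -188772060/2451899102179 - 136118889*I*sqrt(18011)/2451899102179 ≈ -7.699e-5 - 0.0074505*I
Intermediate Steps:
Y(S, s) = -2*s
X = I*sqrt(18011) (X = sqrt(-2*10 - 17991) = sqrt(-20 - 17991) = sqrt(-18011) = I*sqrt(18011) ≈ 134.21*I)
J = -16180/11667 (J = -80900*1/58335 = -16180/11667 ≈ -1.3868)
1/(J + X) = 1/(-16180/11667 + I*sqrt(18011))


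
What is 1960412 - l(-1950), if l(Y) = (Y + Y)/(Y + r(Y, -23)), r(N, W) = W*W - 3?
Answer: 697905697/356 ≈ 1.9604e+6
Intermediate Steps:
r(N, W) = -3 + W² (r(N, W) = W² - 3 = -3 + W²)
l(Y) = 2*Y/(526 + Y) (l(Y) = (Y + Y)/(Y + (-3 + (-23)²)) = (2*Y)/(Y + (-3 + 529)) = (2*Y)/(Y + 526) = (2*Y)/(526 + Y) = 2*Y/(526 + Y))
1960412 - l(-1950) = 1960412 - 2*(-1950)/(526 - 1950) = 1960412 - 2*(-1950)/(-1424) = 1960412 - 2*(-1950)*(-1)/1424 = 1960412 - 1*975/356 = 1960412 - 975/356 = 697905697/356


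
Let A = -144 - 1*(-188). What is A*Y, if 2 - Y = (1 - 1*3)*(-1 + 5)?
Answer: 440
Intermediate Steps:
A = 44 (A = -144 + 188 = 44)
Y = 10 (Y = 2 - (1 - 1*3)*(-1 + 5) = 2 - (1 - 3)*4 = 2 - (-2)*4 = 2 - 1*(-8) = 2 + 8 = 10)
A*Y = 44*10 = 440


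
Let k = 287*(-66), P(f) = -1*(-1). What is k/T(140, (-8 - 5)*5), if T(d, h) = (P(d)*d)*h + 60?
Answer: 9471/4520 ≈ 2.0954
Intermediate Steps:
P(f) = 1
k = -18942
T(d, h) = 60 + d*h (T(d, h) = (1*d)*h + 60 = d*h + 60 = 60 + d*h)
k/T(140, (-8 - 5)*5) = -18942/(60 + 140*((-8 - 5)*5)) = -18942/(60 + 140*(-13*5)) = -18942/(60 + 140*(-65)) = -18942/(60 - 9100) = -18942/(-9040) = -18942*(-1/9040) = 9471/4520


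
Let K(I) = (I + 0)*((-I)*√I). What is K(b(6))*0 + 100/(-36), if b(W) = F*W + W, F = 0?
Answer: -25/9 ≈ -2.7778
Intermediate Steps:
b(W) = W (b(W) = 0*W + W = 0 + W = W)
K(I) = -I^(5/2) (K(I) = I*(-I^(3/2)) = -I^(5/2))
K(b(6))*0 + 100/(-36) = -6^(5/2)*0 + 100/(-36) = -36*√6*0 + 100*(-1/36) = -36*√6*0 - 25/9 = 0 - 25/9 = -25/9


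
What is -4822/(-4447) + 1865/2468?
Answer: 20194351/10975196 ≈ 1.8400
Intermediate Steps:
-4822/(-4447) + 1865/2468 = -4822*(-1/4447) + 1865*(1/2468) = 4822/4447 + 1865/2468 = 20194351/10975196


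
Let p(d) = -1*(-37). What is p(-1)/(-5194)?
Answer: -37/5194 ≈ -0.0071236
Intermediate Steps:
p(d) = 37
p(-1)/(-5194) = 37/(-5194) = 37*(-1/5194) = -37/5194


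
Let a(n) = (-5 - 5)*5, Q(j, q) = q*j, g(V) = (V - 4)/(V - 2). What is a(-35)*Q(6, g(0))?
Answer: -600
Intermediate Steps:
g(V) = (-4 + V)/(-2 + V)
Q(j, q) = j*q
a(n) = -50 (a(n) = -10*5 = -50)
a(-35)*Q(6, g(0)) = -300*(-4 + 0)/(-2 + 0) = -300*-4/(-2) = -300*(-½*(-4)) = -300*2 = -50*12 = -600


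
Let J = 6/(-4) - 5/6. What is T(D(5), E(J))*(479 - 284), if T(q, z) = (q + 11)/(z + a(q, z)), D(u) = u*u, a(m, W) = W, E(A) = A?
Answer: -10530/7 ≈ -1504.3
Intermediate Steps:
J = -7/3 (J = 6*(-¼) - 5*⅙ = -3/2 - ⅚ = -7/3 ≈ -2.3333)
D(u) = u²
T(q, z) = (11 + q)/(2*z) (T(q, z) = (q + 11)/(z + z) = (11 + q)/((2*z)) = (11 + q)*(1/(2*z)) = (11 + q)/(2*z))
T(D(5), E(J))*(479 - 284) = ((11 + 5²)/(2*(-7/3)))*(479 - 284) = ((½)*(-3/7)*(11 + 25))*195 = ((½)*(-3/7)*36)*195 = -54/7*195 = -10530/7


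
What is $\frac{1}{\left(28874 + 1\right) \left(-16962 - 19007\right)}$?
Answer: $- \frac{1}{1038604875} \approx -9.6283 \cdot 10^{-10}$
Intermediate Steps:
$\frac{1}{\left(28874 + 1\right) \left(-16962 - 19007\right)} = \frac{1}{28875 \left(-35969\right)} = \frac{1}{-1038604875} = - \frac{1}{1038604875}$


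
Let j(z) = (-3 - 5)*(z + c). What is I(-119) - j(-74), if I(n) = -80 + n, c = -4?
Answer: -823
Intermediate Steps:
j(z) = 32 - 8*z (j(z) = (-3 - 5)*(z - 4) = -8*(-4 + z) = 32 - 8*z)
I(-119) - j(-74) = (-80 - 119) - (32 - 8*(-74)) = -199 - (32 + 592) = -199 - 1*624 = -199 - 624 = -823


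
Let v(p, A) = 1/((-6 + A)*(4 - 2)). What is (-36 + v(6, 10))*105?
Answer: -30135/8 ≈ -3766.9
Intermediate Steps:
v(p, A) = 1/(-12 + 2*A) (v(p, A) = 1/((-6 + A)*2) = 1/(-12 + 2*A))
(-36 + v(6, 10))*105 = (-36 + 1/(2*(-6 + 10)))*105 = (-36 + (1/2)/4)*105 = (-36 + (1/2)*(1/4))*105 = (-36 + 1/8)*105 = -287/8*105 = -30135/8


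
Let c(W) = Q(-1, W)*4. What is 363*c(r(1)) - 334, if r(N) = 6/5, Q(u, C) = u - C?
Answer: -17642/5 ≈ -3528.4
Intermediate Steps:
r(N) = 6/5 (r(N) = 6*(⅕) = 6/5)
c(W) = -4 - 4*W (c(W) = (-1 - W)*4 = -4 - 4*W)
363*c(r(1)) - 334 = 363*(-4 - 4*6/5) - 334 = 363*(-4 - 24/5) - 334 = 363*(-44/5) - 334 = -15972/5 - 334 = -17642/5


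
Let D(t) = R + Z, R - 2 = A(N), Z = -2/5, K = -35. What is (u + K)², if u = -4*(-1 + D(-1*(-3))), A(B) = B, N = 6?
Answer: 94249/25 ≈ 3770.0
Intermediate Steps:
Z = -⅖ (Z = -2*⅕ = -⅖ ≈ -0.40000)
R = 8 (R = 2 + 6 = 8)
D(t) = 38/5 (D(t) = 8 - ⅖ = 38/5)
u = -132/5 (u = -4*(-1 + 38/5) = -4*33/5 = -132/5 ≈ -26.400)
(u + K)² = (-132/5 - 35)² = (-307/5)² = 94249/25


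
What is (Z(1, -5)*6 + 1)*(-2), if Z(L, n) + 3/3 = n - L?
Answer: 82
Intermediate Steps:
Z(L, n) = -1 + n - L (Z(L, n) = -1 + (n - L) = -1 + n - L)
(Z(1, -5)*6 + 1)*(-2) = ((-1 - 5 - 1*1)*6 + 1)*(-2) = ((-1 - 5 - 1)*6 + 1)*(-2) = (-7*6 + 1)*(-2) = (-42 + 1)*(-2) = -41*(-2) = 82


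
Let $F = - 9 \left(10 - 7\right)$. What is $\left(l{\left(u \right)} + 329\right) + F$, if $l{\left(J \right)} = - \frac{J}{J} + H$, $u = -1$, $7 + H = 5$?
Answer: $299$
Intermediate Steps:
$H = -2$ ($H = -7 + 5 = -2$)
$l{\left(J \right)} = -3$ ($l{\left(J \right)} = - \frac{J}{J} - 2 = \left(-1\right) 1 - 2 = -1 - 2 = -3$)
$F = -27$ ($F = \left(-9\right) 3 = -27$)
$\left(l{\left(u \right)} + 329\right) + F = \left(-3 + 329\right) - 27 = 326 - 27 = 299$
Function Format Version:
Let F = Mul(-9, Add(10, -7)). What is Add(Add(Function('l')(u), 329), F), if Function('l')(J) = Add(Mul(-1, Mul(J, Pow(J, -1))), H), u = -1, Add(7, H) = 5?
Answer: 299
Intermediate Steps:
H = -2 (H = Add(-7, 5) = -2)
Function('l')(J) = -3 (Function('l')(J) = Add(Mul(-1, Mul(J, Pow(J, -1))), -2) = Add(Mul(-1, 1), -2) = Add(-1, -2) = -3)
F = -27 (F = Mul(-9, 3) = -27)
Add(Add(Function('l')(u), 329), F) = Add(Add(-3, 329), -27) = Add(326, -27) = 299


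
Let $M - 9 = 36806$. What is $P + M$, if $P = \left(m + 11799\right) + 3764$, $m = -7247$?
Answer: $45131$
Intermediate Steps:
$M = 36815$ ($M = 9 + 36806 = 36815$)
$P = 8316$ ($P = \left(-7247 + 11799\right) + 3764 = 4552 + 3764 = 8316$)
$P + M = 8316 + 36815 = 45131$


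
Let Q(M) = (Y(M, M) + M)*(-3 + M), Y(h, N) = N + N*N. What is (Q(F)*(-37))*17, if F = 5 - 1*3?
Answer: 5032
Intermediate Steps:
F = 2 (F = 5 - 3 = 2)
Y(h, N) = N + N**2
Q(M) = (-3 + M)*(M + M*(1 + M)) (Q(M) = (M*(1 + M) + M)*(-3 + M) = (M + M*(1 + M))*(-3 + M) = (-3 + M)*(M + M*(1 + M)))
(Q(F)*(-37))*17 = ((2*(-6 + 2**2 - 1*2))*(-37))*17 = ((2*(-6 + 4 - 2))*(-37))*17 = ((2*(-4))*(-37))*17 = -8*(-37)*17 = 296*17 = 5032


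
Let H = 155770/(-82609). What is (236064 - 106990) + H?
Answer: 10662518296/82609 ≈ 1.2907e+5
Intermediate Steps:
H = -155770/82609 (H = 155770*(-1/82609) = -155770/82609 ≈ -1.8856)
(236064 - 106990) + H = (236064 - 106990) - 155770/82609 = 129074 - 155770/82609 = 10662518296/82609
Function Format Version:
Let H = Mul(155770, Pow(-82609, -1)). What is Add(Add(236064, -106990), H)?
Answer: Rational(10662518296, 82609) ≈ 1.2907e+5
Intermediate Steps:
H = Rational(-155770, 82609) (H = Mul(155770, Rational(-1, 82609)) = Rational(-155770, 82609) ≈ -1.8856)
Add(Add(236064, -106990), H) = Add(Add(236064, -106990), Rational(-155770, 82609)) = Add(129074, Rational(-155770, 82609)) = Rational(10662518296, 82609)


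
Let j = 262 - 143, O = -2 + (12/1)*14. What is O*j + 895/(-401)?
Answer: 7920459/401 ≈ 19752.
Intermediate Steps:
O = 166 (O = -2 + (12*1)*14 = -2 + 12*14 = -2 + 168 = 166)
j = 119
O*j + 895/(-401) = 166*119 + 895/(-401) = 19754 + 895*(-1/401) = 19754 - 895/401 = 7920459/401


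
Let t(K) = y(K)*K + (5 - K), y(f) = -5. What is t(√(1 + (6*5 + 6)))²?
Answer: 1357 - 60*√37 ≈ 992.03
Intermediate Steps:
t(K) = 5 - 6*K (t(K) = -5*K + (5 - K) = 5 - 6*K)
t(√(1 + (6*5 + 6)))² = (5 - 6*√(1 + (6*5 + 6)))² = (5 - 6*√(1 + (30 + 6)))² = (5 - 6*√(1 + 36))² = (5 - 6*√37)²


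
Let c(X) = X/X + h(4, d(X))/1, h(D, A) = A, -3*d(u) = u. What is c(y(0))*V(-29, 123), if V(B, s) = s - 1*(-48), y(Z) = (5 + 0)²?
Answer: -1254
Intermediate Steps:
y(Z) = 25 (y(Z) = 5² = 25)
d(u) = -u/3
V(B, s) = 48 + s (V(B, s) = s + 48 = 48 + s)
c(X) = 1 - X/3 (c(X) = X/X - X/3/1 = 1 - X/3*1 = 1 - X/3)
c(y(0))*V(-29, 123) = (1 - ⅓*25)*(48 + 123) = (1 - 25/3)*171 = -22/3*171 = -1254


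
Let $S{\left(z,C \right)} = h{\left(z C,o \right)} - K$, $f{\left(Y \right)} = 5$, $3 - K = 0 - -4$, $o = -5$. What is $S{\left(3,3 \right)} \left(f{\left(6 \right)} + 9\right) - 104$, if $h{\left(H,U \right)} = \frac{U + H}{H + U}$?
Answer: $-76$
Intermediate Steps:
$K = -1$ ($K = 3 - \left(0 - -4\right) = 3 - \left(0 + 4\right) = 3 - 4 = -1$)
$h{\left(H,U \right)} = 1$ ($h{\left(H,U \right)} = \frac{H + U}{H + U} = 1$)
$S{\left(z,C \right)} = 2$ ($S{\left(z,C \right)} = 1 - -1 = 1 + 1 = 2$)
$S{\left(3,3 \right)} \left(f{\left(6 \right)} + 9\right) - 104 = 2 \left(5 + 9\right) - 104 = 2 \cdot 14 - 104 = 28 - 104 = -76$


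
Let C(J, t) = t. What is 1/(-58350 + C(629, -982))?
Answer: -1/59332 ≈ -1.6854e-5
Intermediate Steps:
1/(-58350 + C(629, -982)) = 1/(-58350 - 982) = 1/(-59332) = -1/59332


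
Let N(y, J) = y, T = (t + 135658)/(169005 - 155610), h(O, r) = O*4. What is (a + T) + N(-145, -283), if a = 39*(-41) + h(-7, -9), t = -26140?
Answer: -7875474/4465 ≈ -1763.8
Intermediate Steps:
h(O, r) = 4*O
T = 36506/4465 (T = (-26140 + 135658)/(169005 - 155610) = 109518/13395 = 109518*(1/13395) = 36506/4465 ≈ 8.1760)
a = -1627 (a = 39*(-41) + 4*(-7) = -1599 - 28 = -1627)
(a + T) + N(-145, -283) = (-1627 + 36506/4465) - 145 = -7228049/4465 - 145 = -7875474/4465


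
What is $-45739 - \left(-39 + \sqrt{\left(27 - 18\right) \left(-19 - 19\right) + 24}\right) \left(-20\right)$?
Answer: $-46519 + 20 i \sqrt{318} \approx -46519.0 + 356.65 i$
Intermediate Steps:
$-45739 - \left(-39 + \sqrt{\left(27 - 18\right) \left(-19 - 19\right) + 24}\right) \left(-20\right) = -45739 - \left(-39 + \sqrt{9 \left(-38\right) + 24}\right) \left(-20\right) = -45739 - \left(-39 + \sqrt{-342 + 24}\right) \left(-20\right) = -45739 - \left(-39 + \sqrt{-318}\right) \left(-20\right) = -45739 - \left(-39 + i \sqrt{318}\right) \left(-20\right) = -45739 - \left(780 - 20 i \sqrt{318}\right) = -46519 + 20 i \sqrt{318}$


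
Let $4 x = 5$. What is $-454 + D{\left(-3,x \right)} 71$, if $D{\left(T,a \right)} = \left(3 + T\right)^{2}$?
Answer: $-454$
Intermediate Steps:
$x = \frac{5}{4}$ ($x = \frac{1}{4} \cdot 5 = \frac{5}{4} \approx 1.25$)
$-454 + D{\left(-3,x \right)} 71 = -454 + \left(3 - 3\right)^{2} \cdot 71 = -454 + 0^{2} \cdot 71 = -454 + 0 \cdot 71 = -454 + 0 = -454$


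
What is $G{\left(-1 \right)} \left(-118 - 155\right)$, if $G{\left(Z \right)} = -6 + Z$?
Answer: $1911$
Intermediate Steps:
$G{\left(-1 \right)} \left(-118 - 155\right) = \left(-6 - 1\right) \left(-118 - 155\right) = - 7 \left(-118 - 155\right) = \left(-7\right) \left(-273\right) = 1911$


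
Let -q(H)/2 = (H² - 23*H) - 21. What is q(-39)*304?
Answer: -1457376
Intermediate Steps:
q(H) = 42 - 2*H² + 46*H (q(H) = -2*((H² - 23*H) - 21) = -2*(-21 + H² - 23*H) = 42 - 2*H² + 46*H)
q(-39)*304 = (42 - 2*(-39)² + 46*(-39))*304 = (42 - 2*1521 - 1794)*304 = (42 - 3042 - 1794)*304 = -4794*304 = -1457376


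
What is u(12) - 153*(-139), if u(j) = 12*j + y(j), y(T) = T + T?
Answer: 21435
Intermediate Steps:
y(T) = 2*T
u(j) = 14*j (u(j) = 12*j + 2*j = 14*j)
u(12) - 153*(-139) = 14*12 - 153*(-139) = 168 + 21267 = 21435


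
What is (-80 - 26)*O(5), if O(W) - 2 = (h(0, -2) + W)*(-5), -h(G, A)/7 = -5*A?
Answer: -34662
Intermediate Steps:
h(G, A) = 35*A (h(G, A) = -(-35)*A = 35*A)
O(W) = 352 - 5*W (O(W) = 2 + (35*(-2) + W)*(-5) = 2 + (-70 + W)*(-5) = 2 + (350 - 5*W) = 352 - 5*W)
(-80 - 26)*O(5) = (-80 - 26)*(352 - 5*5) = -106*(352 - 25) = -106*327 = -34662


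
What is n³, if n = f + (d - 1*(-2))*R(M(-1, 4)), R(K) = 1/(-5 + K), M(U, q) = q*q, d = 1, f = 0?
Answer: 27/1331 ≈ 0.020285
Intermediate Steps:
M(U, q) = q²
n = 3/11 (n = 0 + (1 - 1*(-2))/(-5 + 4²) = 0 + (1 + 2)/(-5 + 16) = 0 + 3/11 = 3/11 ≈ 0.27273)
n³ = (3/11)³ = 27/1331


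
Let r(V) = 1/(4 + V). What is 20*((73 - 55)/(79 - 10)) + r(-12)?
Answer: 937/184 ≈ 5.0924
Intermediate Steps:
20*((73 - 55)/(79 - 10)) + r(-12) = 20*((73 - 55)/(79 - 10)) + 1/(4 - 12) = 20*(18/69) + 1/(-8) = 20*(18*(1/69)) - 1/8 = 20*(6/23) - 1/8 = 120/23 - 1/8 = 937/184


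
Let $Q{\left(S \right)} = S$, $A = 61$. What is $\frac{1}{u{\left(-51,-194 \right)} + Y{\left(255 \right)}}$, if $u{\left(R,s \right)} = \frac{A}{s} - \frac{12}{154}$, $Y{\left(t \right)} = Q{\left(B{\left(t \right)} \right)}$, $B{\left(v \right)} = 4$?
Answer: $\frac{14938}{53891} \approx 0.27719$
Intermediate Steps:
$Y{\left(t \right)} = 4$
$u{\left(R,s \right)} = - \frac{6}{77} + \frac{61}{s}$ ($u{\left(R,s \right)} = \frac{61}{s} - \frac{12}{154} = \frac{61}{s} - \frac{6}{77} = - \frac{6}{77} + \frac{61}{s}$)
$\frac{1}{u{\left(-51,-194 \right)} + Y{\left(255 \right)}} = \frac{1}{\left(- \frac{6}{77} + \frac{61}{-194}\right) + 4} = \frac{1}{\left(- \frac{6}{77} + 61 \left(- \frac{1}{194}\right)\right) + 4} = \frac{1}{\left(- \frac{6}{77} - \frac{61}{194}\right) + 4} = \frac{1}{- \frac{5861}{14938} + 4} = \frac{1}{\frac{53891}{14938}} = \frac{14938}{53891}$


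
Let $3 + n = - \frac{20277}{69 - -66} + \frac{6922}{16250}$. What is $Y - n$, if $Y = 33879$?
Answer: $\frac{276508164}{8125} \approx 34032.0$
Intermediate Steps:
$n = - \frac{1241289}{8125}$ ($n = -3 + \left(- \frac{20277}{69 - -66} + \frac{6922}{16250}\right) = -3 + \left(- \frac{20277}{69 + 66} + 6922 \cdot \frac{1}{16250}\right) = -3 + \left(- \frac{20277}{135} + \frac{3461}{8125}\right) = -3 + \left(\left(-20277\right) \frac{1}{135} + \frac{3461}{8125}\right) = -3 + \left(- \frac{751}{5} + \frac{3461}{8125}\right) = -3 - \frac{1216914}{8125} = - \frac{1241289}{8125} \approx -152.77$)
$Y - n = 33879 - - \frac{1241289}{8125} = 33879 + \frac{1241289}{8125} = \frac{276508164}{8125}$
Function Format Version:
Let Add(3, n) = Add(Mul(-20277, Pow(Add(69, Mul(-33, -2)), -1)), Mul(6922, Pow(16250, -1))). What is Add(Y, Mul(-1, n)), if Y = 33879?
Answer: Rational(276508164, 8125) ≈ 34032.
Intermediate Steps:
n = Rational(-1241289, 8125) (n = Add(-3, Add(Mul(-20277, Pow(Add(69, Mul(-33, -2)), -1)), Mul(6922, Pow(16250, -1)))) = Add(-3, Add(Mul(-20277, Pow(Add(69, 66), -1)), Mul(6922, Rational(1, 16250)))) = Add(-3, Add(Mul(-20277, Pow(135, -1)), Rational(3461, 8125))) = Add(-3, Add(Mul(-20277, Rational(1, 135)), Rational(3461, 8125))) = Add(-3, Add(Rational(-751, 5), Rational(3461, 8125))) = Add(-3, Rational(-1216914, 8125)) = Rational(-1241289, 8125) ≈ -152.77)
Add(Y, Mul(-1, n)) = Add(33879, Mul(-1, Rational(-1241289, 8125))) = Add(33879, Rational(1241289, 8125)) = Rational(276508164, 8125)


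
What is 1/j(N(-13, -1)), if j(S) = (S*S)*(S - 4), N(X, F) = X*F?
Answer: 1/1521 ≈ 0.00065746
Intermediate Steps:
N(X, F) = F*X
j(S) = S²*(-4 + S)
1/j(N(-13, -1)) = 1/((-1*(-13))²*(-4 - 1*(-13))) = 1/(13²*(-4 + 13)) = 1/(169*9) = 1/1521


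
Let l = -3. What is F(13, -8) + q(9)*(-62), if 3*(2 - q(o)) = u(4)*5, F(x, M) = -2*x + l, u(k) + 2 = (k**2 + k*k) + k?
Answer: 10081/3 ≈ 3360.3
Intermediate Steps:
u(k) = -2 + k + 2*k**2 (u(k) = -2 + ((k**2 + k*k) + k) = -2 + ((k**2 + k**2) + k) = -2 + (2*k**2 + k) = -2 + (k + 2*k**2) = -2 + k + 2*k**2)
F(x, M) = -3 - 2*x (F(x, M) = -2*x - 3 = -3 - 2*x)
q(o) = -164/3 (q(o) = 2 - (-2 + 4 + 2*4**2)*5/3 = 2 - (-2 + 4 + 2*16)*5/3 = 2 - (-2 + 4 + 32)*5/3 = 2 - 34*5/3 = 2 - 1/3*170 = 2 - 170/3 = -164/3)
F(13, -8) + q(9)*(-62) = (-3 - 2*13) - 164/3*(-62) = (-3 - 26) + 10168/3 = -29 + 10168/3 = 10081/3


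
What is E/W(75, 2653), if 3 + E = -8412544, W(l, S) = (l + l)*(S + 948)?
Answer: -647119/41550 ≈ -15.574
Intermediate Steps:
W(l, S) = 2*l*(948 + S) (W(l, S) = (2*l)*(948 + S) = 2*l*(948 + S))
E = -8412547 (E = -3 - 8412544 = -8412547)
E/W(75, 2653) = -8412547*1/(150*(948 + 2653)) = -8412547/(2*75*3601) = -8412547/540150 = -8412547*1/540150 = -647119/41550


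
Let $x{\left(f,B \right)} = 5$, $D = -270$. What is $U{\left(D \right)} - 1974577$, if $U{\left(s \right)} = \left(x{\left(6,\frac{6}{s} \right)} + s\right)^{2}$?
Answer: $-1904352$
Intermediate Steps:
$U{\left(s \right)} = \left(5 + s\right)^{2}$
$U{\left(D \right)} - 1974577 = \left(5 - 270\right)^{2} - 1974577 = \left(-265\right)^{2} - 1974577 = 70225 - 1974577 = -1904352$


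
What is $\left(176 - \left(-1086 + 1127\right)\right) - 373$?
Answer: $-238$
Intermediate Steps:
$\left(176 - \left(-1086 + 1127\right)\right) - 373 = \left(176 - 41\right) - 373 = 135 - 373 = -238$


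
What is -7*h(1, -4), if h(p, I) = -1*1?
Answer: 7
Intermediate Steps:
h(p, I) = -1
-7*h(1, -4) = -7*(-1) = 7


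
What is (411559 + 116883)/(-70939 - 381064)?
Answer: -528442/452003 ≈ -1.1691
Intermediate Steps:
(411559 + 116883)/(-70939 - 381064) = 528442/(-452003) = 528442*(-1/452003) = -528442/452003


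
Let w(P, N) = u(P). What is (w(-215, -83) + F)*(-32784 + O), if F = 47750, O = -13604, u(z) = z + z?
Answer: -2195080160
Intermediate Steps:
u(z) = 2*z
w(P, N) = 2*P
(w(-215, -83) + F)*(-32784 + O) = (2*(-215) + 47750)*(-32784 - 13604) = (-430 + 47750)*(-46388) = 47320*(-46388) = -2195080160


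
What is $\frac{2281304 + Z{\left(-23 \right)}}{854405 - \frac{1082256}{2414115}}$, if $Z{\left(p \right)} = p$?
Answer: $\frac{1835758227105}{687543614773} \approx 2.67$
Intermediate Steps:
$\frac{2281304 + Z{\left(-23 \right)}}{854405 - \frac{1082256}{2414115}} = \frac{2281304 - 23}{854405 - \frac{1082256}{2414115}} = \frac{2281281}{854405 - \frac{360752}{804705}} = \frac{2281281}{\frac{687543614773}{804705}} = 2281281 \cdot \frac{804705}{687543614773} = \frac{1835758227105}{687543614773}$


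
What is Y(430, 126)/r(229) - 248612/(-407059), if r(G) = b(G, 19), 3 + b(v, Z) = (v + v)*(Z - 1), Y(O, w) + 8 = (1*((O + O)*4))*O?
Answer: 201389075940/1118191073 ≈ 180.10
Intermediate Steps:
Y(O, w) = -8 + 8*O² (Y(O, w) = -8 + (1*((O + O)*4))*O = -8 + (1*((2*O)*4))*O = -8 + (1*(8*O))*O = -8 + (8*O)*O = -8 + 8*O²)
b(v, Z) = -3 + 2*v*(-1 + Z) (b(v, Z) = -3 + (v + v)*(Z - 1) = -3 + (2*v)*(-1 + Z) = -3 + 2*v*(-1 + Z))
r(G) = -3 + 36*G (r(G) = -3 - 2*G + 2*19*G = -3 - 2*G + 38*G = -3 + 36*G)
Y(430, 126)/r(229) - 248612/(-407059) = (-8 + 8*430²)/(-3 + 36*229) - 248612/(-407059) = (-8 + 8*184900)/(-3 + 8244) - 248612*(-1/407059) = (-8 + 1479200)/8241 + 248612/407059 = 1479192*(1/8241) + 248612/407059 = 493064/2747 + 248612/407059 = 201389075940/1118191073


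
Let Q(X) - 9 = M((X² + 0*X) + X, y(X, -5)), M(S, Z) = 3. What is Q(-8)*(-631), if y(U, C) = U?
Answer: -7572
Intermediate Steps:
Q(X) = 12 (Q(X) = 9 + 3 = 12)
Q(-8)*(-631) = 12*(-631) = -7572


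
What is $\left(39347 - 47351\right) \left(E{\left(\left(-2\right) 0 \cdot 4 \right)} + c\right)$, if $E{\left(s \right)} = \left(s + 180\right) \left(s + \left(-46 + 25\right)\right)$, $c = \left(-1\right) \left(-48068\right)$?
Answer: $-354481152$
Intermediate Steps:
$c = 48068$
$E{\left(s \right)} = \left(-21 + s\right) \left(180 + s\right)$ ($E{\left(s \right)} = \left(180 + s\right) \left(s - 21\right) = \left(180 + s\right) \left(-21 + s\right) = \left(-21 + s\right) \left(180 + s\right)$)
$\left(39347 - 47351\right) \left(E{\left(\left(-2\right) 0 \cdot 4 \right)} + c\right) = \left(39347 - 47351\right) \left(\left(-3780 + \left(\left(-2\right) 0 \cdot 4\right)^{2} + 159 \left(-2\right) 0 \cdot 4\right) + 48068\right) = - 8004 \left(\left(-3780 + \left(0 \cdot 4\right)^{2} + 159 \cdot 0 \cdot 4\right) + 48068\right) = - 8004 \left(\left(-3780 + 0^{2} + 159 \cdot 0\right) + 48068\right) = - 8004 \left(\left(-3780 + 0 + 0\right) + 48068\right) = - 8004 \left(-3780 + 48068\right) = \left(-8004\right) 44288 = -354481152$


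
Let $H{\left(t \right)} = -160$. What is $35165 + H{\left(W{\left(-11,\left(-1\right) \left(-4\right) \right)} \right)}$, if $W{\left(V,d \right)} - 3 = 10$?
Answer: $35005$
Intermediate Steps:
$W{\left(V,d \right)} = 13$ ($W{\left(V,d \right)} = 3 + 10 = 13$)
$35165 + H{\left(W{\left(-11,\left(-1\right) \left(-4\right) \right)} \right)} = 35165 - 160 = 35005$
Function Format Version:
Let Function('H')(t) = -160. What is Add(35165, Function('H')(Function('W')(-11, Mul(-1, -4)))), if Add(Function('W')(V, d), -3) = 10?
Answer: 35005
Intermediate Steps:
Function('W')(V, d) = 13 (Function('W')(V, d) = Add(3, 10) = 13)
Add(35165, Function('H')(Function('W')(-11, Mul(-1, -4)))) = Add(35165, -160) = 35005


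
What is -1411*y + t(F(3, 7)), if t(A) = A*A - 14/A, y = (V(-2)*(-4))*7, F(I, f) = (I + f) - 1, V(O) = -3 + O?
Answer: -1777145/9 ≈ -1.9746e+5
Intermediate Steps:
F(I, f) = -1 + I + f
y = 140 (y = ((-3 - 2)*(-4))*7 = -5*(-4)*7 = 20*7 = 140)
t(A) = A² - 14/A
-1411*y + t(F(3, 7)) = -1411*140 + (-14 + (-1 + 3 + 7)³)/(-1 + 3 + 7) = -197540 + (-14 + 9³)/9 = -197540 + (-14 + 729)/9 = -197540 + (⅑)*715 = -197540 + 715/9 = -1777145/9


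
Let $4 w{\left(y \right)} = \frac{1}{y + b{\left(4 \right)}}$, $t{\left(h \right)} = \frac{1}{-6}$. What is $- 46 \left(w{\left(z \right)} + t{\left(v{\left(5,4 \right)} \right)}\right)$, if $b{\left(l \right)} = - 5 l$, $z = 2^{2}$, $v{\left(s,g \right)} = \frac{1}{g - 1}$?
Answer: $\frac{805}{96} \approx 8.3854$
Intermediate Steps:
$v{\left(s,g \right)} = \frac{1}{-1 + g}$
$t{\left(h \right)} = - \frac{1}{6}$
$z = 4$
$w{\left(y \right)} = \frac{1}{4 \left(-20 + y\right)}$ ($w{\left(y \right)} = \frac{1}{4 \left(y - 20\right)} = \frac{1}{4 \left(-20 + y\right)}$)
$- 46 \left(w{\left(z \right)} + t{\left(v{\left(5,4 \right)} \right)}\right) = - 46 \left(\frac{1}{4 \left(-20 + 4\right)} - \frac{1}{6}\right) = - 46 \left(\frac{1}{4 \left(-16\right)} - \frac{1}{6}\right) = - 46 \left(\frac{1}{4} \left(- \frac{1}{16}\right) - \frac{1}{6}\right) = - 46 \left(- \frac{1}{64} - \frac{1}{6}\right) = \left(-46\right) \left(- \frac{35}{192}\right) = \frac{805}{96}$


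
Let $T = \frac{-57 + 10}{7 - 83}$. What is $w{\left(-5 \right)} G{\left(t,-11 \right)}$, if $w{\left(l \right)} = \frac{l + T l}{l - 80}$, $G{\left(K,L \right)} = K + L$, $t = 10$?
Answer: $- \frac{123}{1292} \approx -0.095201$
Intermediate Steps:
$T = \frac{47}{76}$ ($T = - \frac{47}{-76} = \left(-47\right) \left(- \frac{1}{76}\right) = \frac{47}{76} \approx 0.61842$)
$w{\left(l \right)} = \frac{123 l}{76 \left(-80 + l\right)}$ ($w{\left(l \right)} = \frac{l + \frac{47 l}{76}}{l - 80} = \frac{\frac{123}{76} l}{-80 + l} = \frac{123 l}{76 \left(-80 + l\right)}$)
$w{\left(-5 \right)} G{\left(t,-11 \right)} = \frac{123}{76} \left(-5\right) \frac{1}{-80 - 5} \left(10 - 11\right) = \frac{123}{76} \left(-5\right) \frac{1}{-85} \left(-1\right) = \frac{123}{76} \left(-5\right) \left(- \frac{1}{85}\right) \left(-1\right) = \frac{123}{1292} \left(-1\right) = - \frac{123}{1292}$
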